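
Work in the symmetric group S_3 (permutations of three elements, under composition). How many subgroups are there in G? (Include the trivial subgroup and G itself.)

|G| = 6, so by Lagrange every subgroup order divides 6. Divisors: 1, 2, 3, 6.
Subgroups by order — order 1: 1; order 2: 3; order 3: 1; order 6: 1.
Total: 1 + 3 + 1 + 1 = 6.

6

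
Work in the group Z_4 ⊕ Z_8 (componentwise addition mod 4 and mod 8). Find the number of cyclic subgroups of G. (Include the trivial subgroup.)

14

Each element a generates a cyclic subgroup ⟨a⟩; distinct elements may generate the same one (a cyclic group of order d has φ(d) generators).
Cyclic subgroups by order — order 1: 1; order 2: 3; order 4: 6; order 8: 4.
Total: 14.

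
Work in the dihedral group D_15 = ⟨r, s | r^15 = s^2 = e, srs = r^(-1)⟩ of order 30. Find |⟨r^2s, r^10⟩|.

6

|⟨r^2s⟩| = 2 and |⟨r^10⟩| = 3, so |H| is a multiple of lcm(2, 3) = 6 and divides |G| = 30.
Closing under the operation: H = {e, r^5, r^10, r^2s, r^7s, r^12s}, so |H| = 6.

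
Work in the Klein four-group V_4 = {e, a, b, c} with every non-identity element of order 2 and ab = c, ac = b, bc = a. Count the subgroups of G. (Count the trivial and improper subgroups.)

|G| = 4, so by Lagrange every subgroup order divides 4. Divisors: 1, 2, 4.
Subgroups by order — order 1: 1; order 2: 3; order 4: 1.
Total: 1 + 3 + 1 = 5.

5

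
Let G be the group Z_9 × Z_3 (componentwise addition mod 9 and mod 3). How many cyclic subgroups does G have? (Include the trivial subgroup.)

Group the elements of G by the cyclic subgroup they generate; each cyclic subgroup of order d accounts for φ(d) elements.
Cyclic subgroups by order — order 1: 1; order 3: 4; order 9: 3.
Total: 8.

8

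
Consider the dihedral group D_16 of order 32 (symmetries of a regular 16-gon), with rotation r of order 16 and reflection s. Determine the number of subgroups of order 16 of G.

|G| = 32 and 16 | 32, so subgroups of order 16 are possible by Lagrange.
The subgroups of order 16 are: {e, r, r^2, r^3, r^4, r^5, r^6, r^7, r^8, r^9, r^10, r^11, r^12, r^13, r^14, r^15}; {e, r^2, r^4, r^6, r^8, r^10, r^12, r^14, s, r^2s, r^4s, r^6s, r^8s, r^10s, r^12s, r^14s}; {e, r^2, r^4, r^6, r^8, r^10, r^12, r^14, rs, r^3s, r^5s, r^7s, r^9s, r^11s, r^13s, r^15s}.
So G has 3 subgroups of order 16.

3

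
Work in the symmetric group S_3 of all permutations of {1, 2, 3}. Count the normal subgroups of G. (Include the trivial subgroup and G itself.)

3

G has 6 subgroups. Checking conjugation-invariance by order — order 1: 1/1 normal; order 2: 0/3 normal; order 3: 1/1 normal; order 6: 1/1 normal.
Total normal subgroups: 3.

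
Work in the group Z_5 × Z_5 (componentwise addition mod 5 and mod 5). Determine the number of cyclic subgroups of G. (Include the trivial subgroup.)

7

Each element a generates a cyclic subgroup ⟨a⟩; distinct elements may generate the same one (a cyclic group of order d has φ(d) generators).
Cyclic subgroups by order — order 1: 1; order 5: 6.
Total: 7.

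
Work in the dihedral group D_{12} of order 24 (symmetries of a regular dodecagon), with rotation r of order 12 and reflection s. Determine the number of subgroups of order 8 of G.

|G| = 24 and 8 | 24, so subgroups of order 8 are possible by Lagrange.
The subgroups of order 8 are: {e, r^3, r^6, r^9, rs, r^4s, r^7s, r^10s}; {e, r^3, r^6, r^9, r^2s, r^5s, r^8s, r^11s}; {e, r^3, r^6, r^9, s, r^3s, r^6s, r^9s}.
So G has 3 subgroups of order 8.

3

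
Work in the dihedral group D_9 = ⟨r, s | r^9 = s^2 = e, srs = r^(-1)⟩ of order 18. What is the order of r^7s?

Computing powers of r^7s: the smallest k with (r^7s)^k = e is k = 2.

2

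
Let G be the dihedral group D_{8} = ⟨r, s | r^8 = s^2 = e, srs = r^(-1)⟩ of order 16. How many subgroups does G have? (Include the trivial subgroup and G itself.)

19

|G| = 16, so by Lagrange every subgroup order divides 16. Divisors: 1, 2, 4, 8, 16.
Subgroups by order — order 1: 1; order 2: 9; order 4: 5; order 8: 3; order 16: 1.
Total: 1 + 9 + 5 + 3 + 1 = 19.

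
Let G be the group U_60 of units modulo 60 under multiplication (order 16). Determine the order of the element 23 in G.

Compute successive powers of 23 mod 60: 23, 49, 47, 1; 23^4 ≡ 1 (mod 60).
So |⟨23⟩| = 4.

4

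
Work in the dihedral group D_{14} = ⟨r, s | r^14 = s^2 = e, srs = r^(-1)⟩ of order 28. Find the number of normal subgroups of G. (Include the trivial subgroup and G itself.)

7

G has 28 subgroups. Checking conjugation-invariance by order — order 1: 1/1 normal; order 2: 1/15 normal; order 4: 0/7 normal; order 7: 1/1 normal; order 14: 3/3 normal; order 28: 1/1 normal.
Total normal subgroups: 7.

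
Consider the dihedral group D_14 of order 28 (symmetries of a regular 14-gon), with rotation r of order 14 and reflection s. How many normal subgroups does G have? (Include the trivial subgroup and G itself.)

7

G has 28 subgroups. Checking conjugation-invariance by order — order 1: 1/1 normal; order 2: 1/15 normal; order 4: 0/7 normal; order 7: 1/1 normal; order 14: 3/3 normal; order 28: 1/1 normal.
Total normal subgroups: 7.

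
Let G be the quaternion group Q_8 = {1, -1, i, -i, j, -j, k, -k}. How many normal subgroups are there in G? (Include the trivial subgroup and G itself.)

G has 6 subgroups. Checking conjugation-invariance by order — order 1: 1/1 normal; order 2: 1/1 normal; order 4: 3/3 normal; order 8: 1/1 normal.
Total normal subgroups: 6.

6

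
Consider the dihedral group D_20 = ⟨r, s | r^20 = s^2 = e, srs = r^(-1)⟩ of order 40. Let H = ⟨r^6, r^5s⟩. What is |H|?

20

|⟨r^6⟩| = 10 and |⟨r^5s⟩| = 2, so |H| is a multiple of lcm(10, 2) = 10 and divides |G| = 40.
Closing under the operation: H = {e, r^2, r^4, r^6, r^8, r^10, r^12, r^14, r^16, r^18, rs, r^3s, r^5s, r^7s, r^9s, r^11s, r^13s, r^15s, r^17s, r^19s}, so |H| = 20.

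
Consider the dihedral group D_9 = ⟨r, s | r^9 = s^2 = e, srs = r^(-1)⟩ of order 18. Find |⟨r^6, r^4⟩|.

|⟨r^6⟩| = 3 and |⟨r^4⟩| = 9, so |H| is a multiple of lcm(3, 9) = 9 and divides |G| = 18.
Closing under the operation: H = {e, r, r^2, r^3, r^4, r^5, r^6, r^7, r^8}, so |H| = 9.

9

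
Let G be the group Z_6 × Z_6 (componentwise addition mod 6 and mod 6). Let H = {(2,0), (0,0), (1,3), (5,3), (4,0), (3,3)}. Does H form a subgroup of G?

|H| = 6 divides |G| = 36, consistent with Lagrange.
H contains the identity, every element's inverse is in H, and H is closed under +: it is a subgroup.
In fact H = ⟨(1,3)⟩.

Yes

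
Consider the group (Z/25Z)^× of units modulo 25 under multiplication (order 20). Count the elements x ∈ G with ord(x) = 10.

The elements of order 10 are: 4, 9, 14, 19.
That's 4.

4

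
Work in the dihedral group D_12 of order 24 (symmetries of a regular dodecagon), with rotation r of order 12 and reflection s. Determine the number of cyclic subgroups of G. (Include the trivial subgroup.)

Group the elements of G by the cyclic subgroup they generate; each cyclic subgroup of order d accounts for φ(d) elements.
Cyclic subgroups by order — order 1: 1; order 2: 13; order 3: 1; order 4: 1; order 6: 1; order 12: 1.
Total: 18.

18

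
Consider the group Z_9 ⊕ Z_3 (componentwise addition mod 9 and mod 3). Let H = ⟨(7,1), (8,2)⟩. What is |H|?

9

|⟨(7,1)⟩| = 9 and |⟨(8,2)⟩| = 9, so |H| is a multiple of lcm(9, 9) = 9 and divides |G| = 27.
Closing under the operation: H = {(0,0), (1,1), (2,2), (3,0), (4,1), (5,2), (6,0), (7,1), (8,2)}, so |H| = 9.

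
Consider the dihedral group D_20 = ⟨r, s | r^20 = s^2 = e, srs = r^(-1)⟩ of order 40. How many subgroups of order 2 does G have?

21

|G| = 40 and 2 | 40, so subgroups of order 2 are possible by Lagrange.
The subgroups of order 2 are: {e, r^10}; {e, r^10s}; {e, r^11s}; {e, r^12s}; … (21 in all).
So G has 21 subgroups of order 2.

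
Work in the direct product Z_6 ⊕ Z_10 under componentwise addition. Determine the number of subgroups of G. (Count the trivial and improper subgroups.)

20

|G| = 60, so by Lagrange every subgroup order divides 60. Divisors: 1, 2, 3, 4, 5, 6, 10, 12, 15, 20, 30, 60.
Subgroups by order — order 1: 1; order 2: 3; order 3: 1; order 4: 1; order 5: 1; order 6: 3; order 10: 3; order 12: 1; order 15: 1; order 20: 1; order 30: 3; order 60: 1.
Total: 1 + 3 + 1 + 1 + 1 + 3 + 3 + 1 + 1 + 1 + 3 + 1 = 20.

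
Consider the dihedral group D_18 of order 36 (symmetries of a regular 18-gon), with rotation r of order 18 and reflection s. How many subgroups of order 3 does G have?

|G| = 36 and 3 | 36, so subgroups of order 3 are possible by Lagrange.
The subgroups of order 3 are: {e, r^6, r^12}.
So G has 1 subgroup of order 3.

1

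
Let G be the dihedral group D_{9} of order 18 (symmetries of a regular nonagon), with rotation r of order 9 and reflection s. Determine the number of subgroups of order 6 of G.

|G| = 18 and 6 | 18, so subgroups of order 6 are possible by Lagrange.
The subgroups of order 6 are: {e, r^3, r^6, r^2s, r^5s, r^8s}; {e, r^3, r^6, s, r^3s, r^6s}; {e, r^3, r^6, rs, r^4s, r^7s}.
So G has 3 subgroups of order 6.

3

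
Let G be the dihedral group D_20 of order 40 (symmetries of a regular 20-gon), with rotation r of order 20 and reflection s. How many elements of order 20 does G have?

The elements of order 20 are: r, r^3, r^7, r^9, r^11, r^13, r^17, r^19.
That's 8.

8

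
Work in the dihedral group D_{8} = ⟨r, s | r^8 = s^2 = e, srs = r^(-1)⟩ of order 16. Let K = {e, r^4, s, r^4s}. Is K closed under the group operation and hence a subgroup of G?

Yes

|K| = 4 divides |G| = 16, consistent with Lagrange.
K contains the identity, every element's inverse is in K, and K is closed under ·: it is a subgroup.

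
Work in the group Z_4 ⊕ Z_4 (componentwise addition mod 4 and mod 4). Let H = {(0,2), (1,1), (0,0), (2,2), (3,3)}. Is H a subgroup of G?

No

|H| = 5 does not divide |G| = 16, so by Lagrange H is not a subgroup.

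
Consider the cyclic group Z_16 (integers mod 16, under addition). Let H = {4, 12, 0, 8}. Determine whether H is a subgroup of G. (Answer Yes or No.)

|H| = 4 divides |G| = 16, consistent with Lagrange.
H contains the identity, every element's inverse is in H, and H is closed under +: it is a subgroup.
In fact H = ⟨4⟩.

Yes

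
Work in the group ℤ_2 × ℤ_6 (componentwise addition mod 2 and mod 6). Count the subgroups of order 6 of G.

3

|G| = 12 and 6 | 12, so subgroups of order 6 are possible by Lagrange.
The subgroups of order 6 are: {(0,0), (0,1), (0,2), (0,3), (0,4), (0,5)}; {(0,0), (0,2), (0,4), (1,0), (1,2), (1,4)}; {(0,0), (0,2), (0,4), (1,1), (1,3), (1,5)}.
So G has 3 subgroups of order 6.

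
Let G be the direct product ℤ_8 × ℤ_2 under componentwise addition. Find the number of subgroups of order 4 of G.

|G| = 16 and 4 | 16, so subgroups of order 4 are possible by Lagrange.
The subgroups of order 4 are: {(0,0), (0,1), (4,0), (4,1)}; {(0,0), (2,0), (4,0), (6,0)}; {(0,0), (2,1), (4,0), (6,1)}.
So G has 3 subgroups of order 4.

3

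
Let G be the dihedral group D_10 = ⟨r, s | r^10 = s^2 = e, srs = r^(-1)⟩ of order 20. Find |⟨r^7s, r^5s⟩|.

10

|⟨r^7s⟩| = 2 and |⟨r^5s⟩| = 2, so |H| is a multiple of lcm(2, 2) = 2 and divides |G| = 20.
Closing under the operation: H = {e, r^2, r^4, r^6, r^8, rs, r^3s, r^5s, r^7s, r^9s}, so |H| = 10.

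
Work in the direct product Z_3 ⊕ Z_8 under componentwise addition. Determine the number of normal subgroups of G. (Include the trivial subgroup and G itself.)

8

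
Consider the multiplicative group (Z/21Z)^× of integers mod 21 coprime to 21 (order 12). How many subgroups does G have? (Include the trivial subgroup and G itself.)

|G| = 12, so by Lagrange every subgroup order divides 12. Divisors: 1, 2, 3, 4, 6, 12.
Subgroups by order — order 1: 1; order 2: 3; order 3: 1; order 4: 1; order 6: 3; order 12: 1.
Total: 1 + 3 + 1 + 1 + 3 + 1 = 10.

10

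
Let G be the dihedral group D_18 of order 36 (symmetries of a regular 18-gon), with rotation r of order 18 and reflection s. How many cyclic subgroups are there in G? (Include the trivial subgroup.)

Group the elements of G by the cyclic subgroup they generate; each cyclic subgroup of order d accounts for φ(d) elements.
Cyclic subgroups by order — order 1: 1; order 2: 19; order 3: 1; order 6: 1; order 9: 1; order 18: 1.
Total: 24.

24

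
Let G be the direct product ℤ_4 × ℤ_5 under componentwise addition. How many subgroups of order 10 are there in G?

1

|G| = 20 and 10 | 20, so subgroups of order 10 are possible by Lagrange.
The subgroups of order 10 are: {(0,0), (0,1), (0,2), (0,3), (0,4), (2,0), (2,1), (2,2), (2,3), (2,4)}.
So G has 1 subgroup of order 10.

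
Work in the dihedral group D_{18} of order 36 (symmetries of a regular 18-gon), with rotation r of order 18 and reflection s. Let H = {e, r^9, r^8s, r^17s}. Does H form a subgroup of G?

|H| = 4 divides |G| = 36, consistent with Lagrange.
H contains the identity, every element's inverse is in H, and H is closed under ·: it is a subgroup.

Yes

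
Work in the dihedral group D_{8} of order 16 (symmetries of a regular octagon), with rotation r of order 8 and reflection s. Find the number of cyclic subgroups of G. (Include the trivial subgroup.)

12

Group the elements of G by the cyclic subgroup they generate; each cyclic subgroup of order d accounts for φ(d) elements.
Cyclic subgroups by order — order 1: 1; order 2: 9; order 4: 1; order 8: 1.
Total: 12.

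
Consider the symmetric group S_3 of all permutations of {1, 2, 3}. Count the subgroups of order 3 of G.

|G| = 6 and 3 | 6, so subgroups of order 3 are possible by Lagrange.
The subgroups of order 3 are: {e, (1 2 3), (1 3 2)}.
So G has 1 subgroup of order 3.

1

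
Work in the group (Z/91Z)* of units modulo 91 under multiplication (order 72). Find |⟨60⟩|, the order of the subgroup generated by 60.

Compute successive powers of 60 mod 91: 60, 51, 57, 53, 86, 64, 18, 79, …; 60^12 ≡ 1 (mod 91).
So |⟨60⟩| = 12.

12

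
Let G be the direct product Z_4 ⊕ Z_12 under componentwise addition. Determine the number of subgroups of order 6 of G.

|G| = 48 and 6 | 48, so subgroups of order 6 are possible by Lagrange.
The subgroups of order 6 are: {(0,0), (0,2), (0,4), (0,6), (0,8), (0,10)}; {(0,0), (0,4), (0,8), (2,0), (2,4), (2,8)}; {(0,0), (0,4), (0,8), (2,2), (2,6), (2,10)}.
So G has 3 subgroups of order 6.

3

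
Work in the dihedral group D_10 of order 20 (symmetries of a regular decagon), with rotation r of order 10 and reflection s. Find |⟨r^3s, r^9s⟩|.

|⟨r^3s⟩| = 2 and |⟨r^9s⟩| = 2, so |H| is a multiple of lcm(2, 2) = 2 and divides |G| = 20.
Closing under the operation: H = {e, r^2, r^4, r^6, r^8, rs, r^3s, r^5s, r^7s, r^9s}, so |H| = 10.

10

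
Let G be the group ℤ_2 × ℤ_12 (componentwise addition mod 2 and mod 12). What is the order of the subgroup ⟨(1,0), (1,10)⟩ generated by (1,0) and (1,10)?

12

|⟨(1,0)⟩| = 2 and |⟨(1,10)⟩| = 6, so |H| is a multiple of lcm(2, 6) = 6 and divides |G| = 24.
Closing under the operation: H = {(0,0), (0,2), (0,4), (0,6), (0,8), (0,10), (1,0), (1,2), (1,4), (1,6), (1,8), (1,10)}, so |H| = 12.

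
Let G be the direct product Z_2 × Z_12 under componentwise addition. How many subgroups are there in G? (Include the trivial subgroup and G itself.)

16

|G| = 24, so by Lagrange every subgroup order divides 24. Divisors: 1, 2, 3, 4, 6, 8, 12, 24.
Subgroups by order — order 1: 1; order 2: 3; order 3: 1; order 4: 3; order 6: 3; order 8: 1; order 12: 3; order 24: 1.
Total: 1 + 3 + 1 + 3 + 3 + 1 + 3 + 1 = 16.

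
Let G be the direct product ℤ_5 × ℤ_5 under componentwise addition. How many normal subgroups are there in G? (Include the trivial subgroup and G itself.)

8

G is abelian, so every subgroup is normal.
G has 8 subgroups in total, hence 8 normal subgroups.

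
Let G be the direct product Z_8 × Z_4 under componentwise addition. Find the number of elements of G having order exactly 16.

0

An element (a,b) has order lcm(ord(a), ord(b)); count pairs with lcm equal to 16.
Enumerating gives 0 such elements.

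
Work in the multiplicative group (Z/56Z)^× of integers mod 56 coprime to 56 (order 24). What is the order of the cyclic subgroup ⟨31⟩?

6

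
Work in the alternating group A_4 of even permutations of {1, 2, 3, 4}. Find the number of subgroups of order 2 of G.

3

|G| = 12 and 2 | 12, so subgroups of order 2 are possible by Lagrange.
The subgroups of order 2 are: {e, (1 2)(3 4)}; {e, (1 3)(2 4)}; {e, (1 4)(2 3)}.
So G has 3 subgroups of order 2.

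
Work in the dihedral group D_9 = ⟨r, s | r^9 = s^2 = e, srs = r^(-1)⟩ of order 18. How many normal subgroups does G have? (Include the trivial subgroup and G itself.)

4

G has 16 subgroups. Checking conjugation-invariance by order — order 1: 1/1 normal; order 2: 0/9 normal; order 3: 1/1 normal; order 6: 0/3 normal; order 9: 1/1 normal; order 18: 1/1 normal.
Total normal subgroups: 4.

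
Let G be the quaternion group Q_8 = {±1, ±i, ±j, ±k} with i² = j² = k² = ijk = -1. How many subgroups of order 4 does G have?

3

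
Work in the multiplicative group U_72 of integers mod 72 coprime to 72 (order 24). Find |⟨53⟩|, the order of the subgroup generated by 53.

2

Compute successive powers of 53 mod 72: 53, 1; 53^2 ≡ 1 (mod 72).
So |⟨53⟩| = 2.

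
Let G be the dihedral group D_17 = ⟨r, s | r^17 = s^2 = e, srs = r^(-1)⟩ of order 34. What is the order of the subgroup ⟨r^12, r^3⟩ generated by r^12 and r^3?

|⟨r^12⟩| = 17 and |⟨r^3⟩| = 17, so |H| is a multiple of lcm(17, 17) = 17 and divides |G| = 34.
Closing under the operation: H = {e, r, r^2, r^3, r^4, r^5, r^6, r^7, r^8, r^9, r^10, r^11, r^12, r^13, r^14, r^15, r^16}, so |H| = 17.

17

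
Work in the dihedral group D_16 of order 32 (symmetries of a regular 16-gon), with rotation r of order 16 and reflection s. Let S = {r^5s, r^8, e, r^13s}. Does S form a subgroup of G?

Yes

|S| = 4 divides |G| = 32, consistent with Lagrange.
S contains the identity, every element's inverse is in S, and S is closed under ·: it is a subgroup.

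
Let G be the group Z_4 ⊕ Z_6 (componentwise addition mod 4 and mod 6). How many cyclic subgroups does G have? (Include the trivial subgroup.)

A cyclic subgroup of order d is generated by each of its φ(d) elements of order d, so the cyclic subgroups of order d number (#elements of order d)/φ(d).
Cyclic subgroups by order — order 1: 1; order 2: 3; order 3: 1; order 4: 2; order 6: 3; order 12: 2.
Total: 12.

12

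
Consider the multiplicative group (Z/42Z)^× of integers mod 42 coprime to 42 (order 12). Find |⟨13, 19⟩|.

|⟨13⟩| = 2 and |⟨19⟩| = 6, so |H| is a multiple of lcm(2, 6) = 6 and divides |G| = 12.
Closing under the operation: H = {1, 13, 19, 25, 31, 37}, so |H| = 6.

6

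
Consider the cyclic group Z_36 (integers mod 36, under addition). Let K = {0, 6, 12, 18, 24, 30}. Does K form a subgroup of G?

Yes

|K| = 6 divides |G| = 36, consistent with Lagrange.
K contains the identity, every element's inverse is in K, and K is closed under +: it is a subgroup.
In fact K = ⟨6⟩.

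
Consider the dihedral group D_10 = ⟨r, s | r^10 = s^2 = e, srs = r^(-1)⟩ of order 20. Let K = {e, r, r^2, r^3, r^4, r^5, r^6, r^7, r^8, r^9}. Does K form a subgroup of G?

Yes

|K| = 10 divides |G| = 20, consistent with Lagrange.
K contains the identity, every element's inverse is in K, and K is closed under ·: it is a subgroup.
In fact K = ⟨r^9⟩.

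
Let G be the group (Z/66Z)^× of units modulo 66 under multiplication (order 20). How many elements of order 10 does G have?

12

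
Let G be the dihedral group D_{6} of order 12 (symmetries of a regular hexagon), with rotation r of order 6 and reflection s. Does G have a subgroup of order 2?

Yes

2 | 12. A subgroup of order 2 is {e, r^2s}.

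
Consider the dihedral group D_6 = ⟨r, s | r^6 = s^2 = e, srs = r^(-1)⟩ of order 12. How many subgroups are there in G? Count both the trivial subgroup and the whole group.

16

|G| = 12, so by Lagrange every subgroup order divides 12. Divisors: 1, 2, 3, 4, 6, 12.
Subgroups by order — order 1: 1; order 2: 7; order 3: 1; order 4: 3; order 6: 3; order 12: 1.
Total: 1 + 7 + 1 + 3 + 3 + 1 = 16.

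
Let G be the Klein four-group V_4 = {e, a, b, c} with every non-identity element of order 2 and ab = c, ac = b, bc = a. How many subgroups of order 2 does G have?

|G| = 4 and 2 | 4, so subgroups of order 2 are possible by Lagrange.
The subgroups of order 2 are: {e, a}; {e, b}; {e, c}.
So G has 3 subgroups of order 2.

3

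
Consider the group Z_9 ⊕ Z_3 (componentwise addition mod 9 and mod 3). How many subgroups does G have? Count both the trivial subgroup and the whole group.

10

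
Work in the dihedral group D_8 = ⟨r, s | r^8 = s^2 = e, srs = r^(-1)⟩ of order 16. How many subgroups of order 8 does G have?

|G| = 16 and 8 | 16, so subgroups of order 8 are possible by Lagrange.
The subgroups of order 8 are: {e, r, r^2, r^3, r^4, r^5, r^6, r^7}; {e, r^2, r^4, r^6, s, r^2s, r^4s, r^6s}; {e, r^2, r^4, r^6, rs, r^3s, r^5s, r^7s}.
So G has 3 subgroups of order 8.

3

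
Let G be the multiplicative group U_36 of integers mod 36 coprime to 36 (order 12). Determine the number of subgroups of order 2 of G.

3

|G| = 12 and 2 | 12, so subgroups of order 2 are possible by Lagrange.
The subgroups of order 2 are: {1, 17}; {1, 19}; {1, 35}.
So G has 3 subgroups of order 2.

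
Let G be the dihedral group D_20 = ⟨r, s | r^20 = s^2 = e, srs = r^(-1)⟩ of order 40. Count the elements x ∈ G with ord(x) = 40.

0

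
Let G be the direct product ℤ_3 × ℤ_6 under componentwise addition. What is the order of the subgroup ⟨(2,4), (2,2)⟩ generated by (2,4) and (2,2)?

9

|⟨(2,4)⟩| = 3 and |⟨(2,2)⟩| = 3, so |H| is a multiple of lcm(3, 3) = 3 and divides |G| = 18.
Closing under the operation: H = {(0,0), (0,2), (0,4), (1,0), (1,2), (1,4), (2,0), (2,2), (2,4)}, so |H| = 9.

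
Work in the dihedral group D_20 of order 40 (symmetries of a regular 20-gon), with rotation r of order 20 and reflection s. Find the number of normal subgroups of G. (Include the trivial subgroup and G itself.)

9

G has 48 subgroups. Checking conjugation-invariance by order — order 1: 1/1 normal; order 2: 1/21 normal; order 4: 1/11 normal; order 5: 1/1 normal; order 8: 0/5 normal; order 10: 1/5 normal; order 20: 3/3 normal; order 40: 1/1 normal.
Total normal subgroups: 9.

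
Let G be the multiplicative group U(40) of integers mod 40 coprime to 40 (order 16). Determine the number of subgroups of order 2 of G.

|G| = 16 and 2 | 16, so subgroups of order 2 are possible by Lagrange.
The subgroups of order 2 are: {1, 11}; {1, 19}; {1, 21}; {1, 29}; … (7 in all).
So G has 7 subgroups of order 2.

7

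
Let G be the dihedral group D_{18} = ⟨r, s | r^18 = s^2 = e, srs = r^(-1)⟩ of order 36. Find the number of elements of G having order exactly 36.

0

No element of G has order 36 (even though 36 | 36).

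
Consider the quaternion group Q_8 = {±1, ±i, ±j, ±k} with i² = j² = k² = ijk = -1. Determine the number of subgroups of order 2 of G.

1

|G| = 8 and 2 | 8, so subgroups of order 2 are possible by Lagrange.
The subgroups of order 2 are: {1, -1}.
So G has 1 subgroup of order 2.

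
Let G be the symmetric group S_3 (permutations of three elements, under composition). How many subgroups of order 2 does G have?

|G| = 6 and 2 | 6, so subgroups of order 2 are possible by Lagrange.
The subgroups of order 2 are: {e, (1 2)}; {e, (1 3)}; {e, (2 3)}.
So G has 3 subgroups of order 2.

3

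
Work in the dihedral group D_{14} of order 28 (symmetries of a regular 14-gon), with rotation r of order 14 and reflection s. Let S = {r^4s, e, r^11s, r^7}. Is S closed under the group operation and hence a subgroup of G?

Yes

|S| = 4 divides |G| = 28, consistent with Lagrange.
S contains the identity, every element's inverse is in S, and S is closed under ·: it is a subgroup.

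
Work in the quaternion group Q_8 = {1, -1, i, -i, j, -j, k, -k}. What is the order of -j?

Computing powers of -j: the smallest k with (-j)^k = e is k = 4.

4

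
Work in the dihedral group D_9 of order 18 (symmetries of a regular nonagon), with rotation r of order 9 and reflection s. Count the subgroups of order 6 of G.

3

|G| = 18 and 6 | 18, so subgroups of order 6 are possible by Lagrange.
The subgroups of order 6 are: {e, r^3, r^6, r^2s, r^5s, r^8s}; {e, r^3, r^6, s, r^3s, r^6s}; {e, r^3, r^6, rs, r^4s, r^7s}.
So G has 3 subgroups of order 6.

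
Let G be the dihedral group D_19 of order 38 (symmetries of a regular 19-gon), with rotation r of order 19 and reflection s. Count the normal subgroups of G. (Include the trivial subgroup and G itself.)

3

G has 22 subgroups. Checking conjugation-invariance by order — order 1: 1/1 normal; order 2: 0/19 normal; order 19: 1/1 normal; order 38: 1/1 normal.
Total normal subgroups: 3.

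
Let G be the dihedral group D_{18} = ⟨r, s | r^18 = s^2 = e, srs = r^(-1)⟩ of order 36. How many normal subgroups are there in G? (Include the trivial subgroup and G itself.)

9

G has 45 subgroups. Checking conjugation-invariance by order — order 1: 1/1 normal; order 2: 1/19 normal; order 3: 1/1 normal; order 4: 0/9 normal; order 6: 1/7 normal; order 9: 1/1 normal; order 12: 0/3 normal; order 18: 3/3 normal; order 36: 1/1 normal.
Total normal subgroups: 9.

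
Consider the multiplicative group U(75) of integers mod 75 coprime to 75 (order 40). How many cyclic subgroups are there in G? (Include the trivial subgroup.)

Group the elements of G by the cyclic subgroup they generate; each cyclic subgroup of order d accounts for φ(d) elements.
Cyclic subgroups by order — order 1: 1; order 2: 3; order 4: 2; order 5: 1; order 10: 3; order 20: 2.
Total: 12.

12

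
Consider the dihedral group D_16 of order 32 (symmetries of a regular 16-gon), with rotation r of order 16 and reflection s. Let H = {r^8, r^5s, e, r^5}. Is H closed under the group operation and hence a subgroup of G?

No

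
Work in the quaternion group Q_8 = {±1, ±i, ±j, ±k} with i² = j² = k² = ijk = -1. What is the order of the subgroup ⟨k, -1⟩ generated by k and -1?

|⟨k⟩| = 4 and |⟨-1⟩| = 2, so |H| is a multiple of lcm(4, 2) = 4 and divides |G| = 8.
Closing under the operation: H = {1, -1, k, -k}, so |H| = 4.

4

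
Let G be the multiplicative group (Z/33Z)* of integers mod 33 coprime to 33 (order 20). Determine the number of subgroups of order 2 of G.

3

|G| = 20 and 2 | 20, so subgroups of order 2 are possible by Lagrange.
The subgroups of order 2 are: {1, 10}; {1, 23}; {1, 32}.
So G has 3 subgroups of order 2.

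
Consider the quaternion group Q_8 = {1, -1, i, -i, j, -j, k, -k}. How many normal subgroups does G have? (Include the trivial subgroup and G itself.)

6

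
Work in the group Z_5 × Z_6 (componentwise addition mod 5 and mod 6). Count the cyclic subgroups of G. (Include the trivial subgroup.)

8

A cyclic subgroup of order d is generated by each of its φ(d) elements of order d, so the cyclic subgroups of order d number (#elements of order d)/φ(d).
Cyclic subgroups by order — order 1: 1; order 2: 1; order 3: 1; order 5: 1; order 6: 1; order 10: 1; order 15: 1; order 30: 1.
Total: 8.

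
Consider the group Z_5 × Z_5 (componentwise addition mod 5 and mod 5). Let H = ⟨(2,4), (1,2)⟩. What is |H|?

5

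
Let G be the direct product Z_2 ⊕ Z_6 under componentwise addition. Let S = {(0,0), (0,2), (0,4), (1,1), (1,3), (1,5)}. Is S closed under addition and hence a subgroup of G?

|S| = 6 divides |G| = 12, consistent with Lagrange.
S contains the identity, every element's inverse is in S, and S is closed under +: it is a subgroup.
In fact S = ⟨(1,5)⟩.

Yes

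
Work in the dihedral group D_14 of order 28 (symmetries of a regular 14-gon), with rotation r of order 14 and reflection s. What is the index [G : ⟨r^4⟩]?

|⟨r^4⟩| = 7 and |G| = 28.
By Lagrange, [G : H] = |G|/|H| = 28/7 = 4.

4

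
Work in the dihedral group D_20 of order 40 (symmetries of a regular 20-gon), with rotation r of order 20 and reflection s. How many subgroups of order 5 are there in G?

|G| = 40 and 5 | 40, so subgroups of order 5 are possible by Lagrange.
The subgroups of order 5 are: {e, r^4, r^8, r^12, r^16}.
So G has 1 subgroup of order 5.

1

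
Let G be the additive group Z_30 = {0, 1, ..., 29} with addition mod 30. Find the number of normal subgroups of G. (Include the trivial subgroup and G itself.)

8

G is abelian, so every subgroup is normal.
G has 8 subgroups in total, hence 8 normal subgroups.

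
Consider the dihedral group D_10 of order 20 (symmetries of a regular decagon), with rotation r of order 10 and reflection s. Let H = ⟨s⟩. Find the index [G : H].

10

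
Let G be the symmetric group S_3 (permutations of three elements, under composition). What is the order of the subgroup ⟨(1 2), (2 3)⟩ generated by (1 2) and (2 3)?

|⟨(1 2)⟩| = 2 and |⟨(2 3)⟩| = 2, so |H| is a multiple of lcm(2, 2) = 2 and divides |G| = 6.
Closing {(1 2), (2 3)} under the group operation gives all of G, so |H| = 6.

6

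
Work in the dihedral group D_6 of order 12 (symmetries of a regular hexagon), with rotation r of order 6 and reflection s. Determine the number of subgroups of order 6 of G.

|G| = 12 and 6 | 12, so subgroups of order 6 are possible by Lagrange.
The subgroups of order 6 are: {e, r, r^2, r^3, r^4, r^5}; {e, r^2, r^4, s, r^2s, r^4s}; {e, r^2, r^4, rs, r^3s, r^5s}.
So G has 3 subgroups of order 6.

3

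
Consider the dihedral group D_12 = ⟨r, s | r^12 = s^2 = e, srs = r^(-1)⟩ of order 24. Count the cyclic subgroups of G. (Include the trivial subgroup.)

18

A cyclic subgroup of order d is generated by each of its φ(d) elements of order d, so the cyclic subgroups of order d number (#elements of order d)/φ(d).
Cyclic subgroups by order — order 1: 1; order 2: 13; order 3: 1; order 4: 1; order 6: 1; order 12: 1.
Total: 18.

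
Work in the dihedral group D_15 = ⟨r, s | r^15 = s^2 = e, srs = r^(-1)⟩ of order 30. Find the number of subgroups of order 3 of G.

1

|G| = 30 and 3 | 30, so subgroups of order 3 are possible by Lagrange.
The subgroups of order 3 are: {e, r^5, r^10}.
So G has 1 subgroup of order 3.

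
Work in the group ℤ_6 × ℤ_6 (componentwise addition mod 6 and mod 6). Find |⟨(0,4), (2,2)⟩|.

|⟨(0,4)⟩| = 3 and |⟨(2,2)⟩| = 3, so |H| is a multiple of lcm(3, 3) = 3 and divides |G| = 36.
Closing under the operation: H = {(0,0), (0,2), (0,4), (2,0), (2,2), (2,4), (4,0), (4,2), (4,4)}, so |H| = 9.

9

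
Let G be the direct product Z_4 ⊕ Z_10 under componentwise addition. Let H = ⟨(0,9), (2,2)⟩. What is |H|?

|⟨(0,9)⟩| = 10 and |⟨(2,2)⟩| = 10, so |H| is a multiple of lcm(10, 10) = 10 and divides |G| = 40.
Closing under the operation: H = {(0,0), (0,1), (0,2), (0,3), (0,4), (0,5), (0,6), (0,7), (0,8), (0,9), (2,0), (2,1), (2,2), (2,3), (2,4), (2,5), (2,6), (2,7), (2,8), (2,9)}, so |H| = 20.

20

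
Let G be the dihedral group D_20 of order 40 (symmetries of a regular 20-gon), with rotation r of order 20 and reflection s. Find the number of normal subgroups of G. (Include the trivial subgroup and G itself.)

9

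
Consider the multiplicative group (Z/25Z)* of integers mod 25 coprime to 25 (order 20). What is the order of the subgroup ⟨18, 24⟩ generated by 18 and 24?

4

|⟨18⟩| = 4 and |⟨24⟩| = 2, so |H| is a multiple of lcm(4, 2) = 4 and divides |G| = 20.
Closing under the operation: H = {1, 7, 18, 24}, so |H| = 4.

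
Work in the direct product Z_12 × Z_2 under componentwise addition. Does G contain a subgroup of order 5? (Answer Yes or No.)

No

5 does not divide |G| = 24, so by Lagrange no subgroup of order 5 exists.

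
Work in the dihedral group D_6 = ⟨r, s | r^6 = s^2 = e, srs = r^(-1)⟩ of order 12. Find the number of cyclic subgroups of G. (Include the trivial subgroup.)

10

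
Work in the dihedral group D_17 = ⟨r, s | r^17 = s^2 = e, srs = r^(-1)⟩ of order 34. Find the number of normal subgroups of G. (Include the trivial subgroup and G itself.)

3

G has 20 subgroups. Checking conjugation-invariance by order — order 1: 1/1 normal; order 2: 0/17 normal; order 17: 1/1 normal; order 34: 1/1 normal.
Total normal subgroups: 3.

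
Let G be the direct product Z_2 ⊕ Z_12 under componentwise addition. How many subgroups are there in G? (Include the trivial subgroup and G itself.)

|G| = 24, so by Lagrange every subgroup order divides 24. Divisors: 1, 2, 3, 4, 6, 8, 12, 24.
Subgroups by order — order 1: 1; order 2: 3; order 3: 1; order 4: 3; order 6: 3; order 8: 1; order 12: 3; order 24: 1.
Total: 1 + 3 + 1 + 3 + 3 + 1 + 3 + 1 = 16.

16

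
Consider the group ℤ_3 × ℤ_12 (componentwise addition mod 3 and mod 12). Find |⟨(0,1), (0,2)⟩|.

|⟨(0,1)⟩| = 12 and |⟨(0,2)⟩| = 6, so |H| is a multiple of lcm(12, 6) = 12 and divides |G| = 36.
Closing under the operation: H = {(0,0), (0,1), (0,2), (0,3), (0,4), (0,5), (0,6), (0,7), (0,8), (0,9), (0,10), (0,11)}, so |H| = 12.

12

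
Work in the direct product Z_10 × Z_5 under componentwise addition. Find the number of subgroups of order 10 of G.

|G| = 50 and 10 | 50, so subgroups of order 10 are possible by Lagrange.
The subgroups of order 10 are: {(0,0), (0,1), (0,2), (0,3), (0,4), (5,0), (5,1), (5,2), (5,3), (5,4)}; {(0,0), (1,0), (2,0), (3,0), (4,0), (5,0), (6,0), (7,0), (8,0), (9,0)}; {(0,0), (1,1), (2,2), (3,3), (4,4), (5,0), (6,1), (7,2), (8,3), (9,4)}; {(0,0), (1,2), (2,4), (3,1), (4,3), (5,0), (6,2), (7,4), (8,1), (9,3)}; … (6 in all).
So G has 6 subgroups of order 10.

6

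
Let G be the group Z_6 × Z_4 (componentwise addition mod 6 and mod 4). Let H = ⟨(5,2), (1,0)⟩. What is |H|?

|⟨(5,2)⟩| = 6 and |⟨(1,0)⟩| = 6, so |H| is a multiple of lcm(6, 6) = 6 and divides |G| = 24.
Closing under the operation: H = {(0,0), (0,2), (1,0), (1,2), (2,0), (2,2), (3,0), (3,2), (4,0), (4,2), (5,0), (5,2)}, so |H| = 12.

12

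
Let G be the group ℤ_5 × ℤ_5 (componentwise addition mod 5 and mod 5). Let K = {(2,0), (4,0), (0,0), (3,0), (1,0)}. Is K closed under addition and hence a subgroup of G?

|K| = 5 divides |G| = 25, consistent with Lagrange.
K contains the identity, every element's inverse is in K, and K is closed under +: it is a subgroup.
In fact K = ⟨(4,0)⟩.

Yes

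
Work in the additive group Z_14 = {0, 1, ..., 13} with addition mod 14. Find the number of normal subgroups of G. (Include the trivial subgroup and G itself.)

G is abelian, so every subgroup is normal.
G has 4 subgroups in total, hence 4 normal subgroups.

4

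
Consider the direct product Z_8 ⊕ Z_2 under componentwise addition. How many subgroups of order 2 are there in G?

|G| = 16 and 2 | 16, so subgroups of order 2 are possible by Lagrange.
The subgroups of order 2 are: {(0,0), (0,1)}; {(0,0), (4,0)}; {(0,0), (4,1)}.
So G has 3 subgroups of order 2.

3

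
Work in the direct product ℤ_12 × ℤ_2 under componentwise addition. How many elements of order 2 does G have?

An element (a,b) has order lcm(ord(a), ord(b)); count pairs with lcm equal to 2.
Enumerating gives 3 such elements.

3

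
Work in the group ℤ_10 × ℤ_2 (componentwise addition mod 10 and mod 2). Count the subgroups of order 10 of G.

3

|G| = 20 and 10 | 20, so subgroups of order 10 are possible by Lagrange.
The subgroups of order 10 are: {(0,0), (0,1), (2,0), (2,1), (4,0), (4,1), (6,0), (6,1), (8,0), (8,1)}; {(0,0), (1,0), (2,0), (3,0), (4,0), (5,0), (6,0), (7,0), (8,0), (9,0)}; {(0,0), (1,1), (2,0), (3,1), (4,0), (5,1), (6,0), (7,1), (8,0), (9,1)}.
So G has 3 subgroups of order 10.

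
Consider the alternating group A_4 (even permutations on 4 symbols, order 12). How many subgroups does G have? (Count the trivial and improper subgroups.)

10

|G| = 12, so by Lagrange every subgroup order divides 12. Divisors: 1, 2, 3, 4, 6, 12.
Subgroups by order — order 1: 1; order 2: 3; order 3: 4; order 4: 1; order 6: 0; order 12: 1.
Total: 1 + 3 + 4 + 1 + 0 + 1 = 10.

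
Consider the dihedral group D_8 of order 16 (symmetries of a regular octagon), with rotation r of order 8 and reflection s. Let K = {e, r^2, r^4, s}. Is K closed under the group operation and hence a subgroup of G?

No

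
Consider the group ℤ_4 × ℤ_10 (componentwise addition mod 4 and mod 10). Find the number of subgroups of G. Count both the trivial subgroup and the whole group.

|G| = 40, so by Lagrange every subgroup order divides 40. Divisors: 1, 2, 4, 5, 8, 10, 20, 40.
Subgroups by order — order 1: 1; order 2: 3; order 4: 3; order 5: 1; order 8: 1; order 10: 3; order 20: 3; order 40: 1.
Total: 1 + 3 + 3 + 1 + 1 + 3 + 3 + 1 = 16.

16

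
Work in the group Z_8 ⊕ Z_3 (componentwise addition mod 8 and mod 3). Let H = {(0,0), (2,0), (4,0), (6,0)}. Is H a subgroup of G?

Yes

|H| = 4 divides |G| = 24, consistent with Lagrange.
H contains the identity, every element's inverse is in H, and H is closed under +: it is a subgroup.
In fact H = ⟨(6,0)⟩.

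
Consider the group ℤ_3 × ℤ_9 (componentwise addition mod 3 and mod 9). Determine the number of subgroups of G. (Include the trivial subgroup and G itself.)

10

|G| = 27, so by Lagrange every subgroup order divides 27. Divisors: 1, 3, 9, 27.
Subgroups by order — order 1: 1; order 3: 4; order 9: 4; order 27: 1.
Total: 1 + 4 + 4 + 1 = 10.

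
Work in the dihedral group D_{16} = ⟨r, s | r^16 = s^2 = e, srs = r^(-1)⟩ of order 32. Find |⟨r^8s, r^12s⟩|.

|⟨r^8s⟩| = 2 and |⟨r^12s⟩| = 2, so |H| is a multiple of lcm(2, 2) = 2 and divides |G| = 32.
Closing under the operation: H = {e, r^4, r^8, r^12, s, r^4s, r^8s, r^12s}, so |H| = 8.

8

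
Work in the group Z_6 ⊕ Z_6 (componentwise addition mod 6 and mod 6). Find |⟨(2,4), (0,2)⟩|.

|⟨(2,4)⟩| = 3 and |⟨(0,2)⟩| = 3, so |H| is a multiple of lcm(3, 3) = 3 and divides |G| = 36.
Closing under the operation: H = {(0,0), (0,2), (0,4), (2,0), (2,2), (2,4), (4,0), (4,2), (4,4)}, so |H| = 9.

9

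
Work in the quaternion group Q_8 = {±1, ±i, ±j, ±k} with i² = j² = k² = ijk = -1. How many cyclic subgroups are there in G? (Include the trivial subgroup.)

5

Group the elements of G by the cyclic subgroup they generate; each cyclic subgroup of order d accounts for φ(d) elements.
Cyclic subgroups by order — order 1: 1; order 2: 1; order 4: 3.
Total: 5.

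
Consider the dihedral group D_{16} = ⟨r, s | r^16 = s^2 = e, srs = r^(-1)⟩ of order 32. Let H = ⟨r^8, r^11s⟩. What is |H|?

|⟨r^8⟩| = 2 and |⟨r^11s⟩| = 2, so |H| is a multiple of lcm(2, 2) = 2 and divides |G| = 32.
Closing under the operation: H = {e, r^8, r^3s, r^11s}, so |H| = 4.

4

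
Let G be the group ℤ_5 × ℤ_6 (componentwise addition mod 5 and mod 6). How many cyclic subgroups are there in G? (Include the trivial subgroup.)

Group the elements of G by the cyclic subgroup they generate; each cyclic subgroup of order d accounts for φ(d) elements.
Cyclic subgroups by order — order 1: 1; order 2: 1; order 3: 1; order 5: 1; order 6: 1; order 10: 1; order 15: 1; order 30: 1.
Total: 8.

8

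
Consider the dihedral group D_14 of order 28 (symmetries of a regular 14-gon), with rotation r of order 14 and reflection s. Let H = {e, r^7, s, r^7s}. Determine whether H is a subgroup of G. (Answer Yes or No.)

Yes

|H| = 4 divides |G| = 28, consistent with Lagrange.
H contains the identity, every element's inverse is in H, and H is closed under ·: it is a subgroup.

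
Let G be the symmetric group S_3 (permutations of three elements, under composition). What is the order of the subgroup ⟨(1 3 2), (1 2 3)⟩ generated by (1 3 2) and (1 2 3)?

3

|⟨(1 3 2)⟩| = 3 and |⟨(1 2 3)⟩| = 3, so |H| is a multiple of lcm(3, 3) = 3 and divides |G| = 6.
Closing under the operation: H = {e, (1 2 3), (1 3 2)}, so |H| = 3.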